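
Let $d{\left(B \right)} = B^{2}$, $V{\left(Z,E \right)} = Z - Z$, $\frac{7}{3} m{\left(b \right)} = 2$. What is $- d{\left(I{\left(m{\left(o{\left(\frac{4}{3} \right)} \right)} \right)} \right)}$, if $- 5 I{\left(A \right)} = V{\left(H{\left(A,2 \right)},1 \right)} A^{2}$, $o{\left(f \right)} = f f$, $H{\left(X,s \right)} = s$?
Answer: $0$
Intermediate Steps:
$o{\left(f \right)} = f^{2}$
$m{\left(b \right)} = \frac{6}{7}$ ($m{\left(b \right)} = \frac{3}{7} \cdot 2 = \frac{6}{7}$)
$V{\left(Z,E \right)} = 0$
$I{\left(A \right)} = 0$ ($I{\left(A \right)} = - \frac{0 A^{2}}{5} = \left(- \frac{1}{5}\right) 0 = 0$)
$- d{\left(I{\left(m{\left(o{\left(\frac{4}{3} \right)} \right)} \right)} \right)} = - 0^{2} = \left(-1\right) 0 = 0$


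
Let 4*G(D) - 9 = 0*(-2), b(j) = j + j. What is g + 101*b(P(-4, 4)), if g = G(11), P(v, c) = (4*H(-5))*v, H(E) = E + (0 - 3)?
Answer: 103433/4 ≈ 25858.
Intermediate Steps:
H(E) = -3 + E (H(E) = E - 3 = -3 + E)
P(v, c) = -32*v (P(v, c) = (4*(-3 - 5))*v = (4*(-8))*v = -32*v)
b(j) = 2*j
G(D) = 9/4 (G(D) = 9/4 + (0*(-2))/4 = 9/4 + (¼)*0 = 9/4 + 0 = 9/4)
g = 9/4 ≈ 2.2500
g + 101*b(P(-4, 4)) = 9/4 + 101*(2*(-32*(-4))) = 9/4 + 101*(2*128) = 9/4 + 101*256 = 9/4 + 25856 = 103433/4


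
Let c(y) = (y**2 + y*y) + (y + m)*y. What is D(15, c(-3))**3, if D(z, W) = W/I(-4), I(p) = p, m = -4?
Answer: -59319/64 ≈ -926.86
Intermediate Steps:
c(y) = 2*y**2 + y*(-4 + y) (c(y) = (y**2 + y*y) + (y - 4)*y = (y**2 + y**2) + (-4 + y)*y = 2*y**2 + y*(-4 + y))
D(z, W) = -W/4 (D(z, W) = W/(-4) = W*(-1/4) = -W/4)
D(15, c(-3))**3 = (-(-3)*(-4 + 3*(-3))/4)**3 = (-(-3)*(-4 - 9)/4)**3 = (-(-3)*(-13)/4)**3 = (-1/4*39)**3 = (-39/4)**3 = -59319/64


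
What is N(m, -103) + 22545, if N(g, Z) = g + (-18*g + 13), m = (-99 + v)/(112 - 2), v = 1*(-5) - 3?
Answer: 2483199/110 ≈ 22575.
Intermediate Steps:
v = -8 (v = -5 - 3 = -8)
m = -107/110 (m = (-99 - 8)/(112 - 2) = -107/110 ≈ -0.97273)
N(g, Z) = 13 - 17*g (N(g, Z) = g + (13 - 18*g) = 13 - 17*g)
N(m, -103) + 22545 = (13 - 17*(-107/110)) + 22545 = (13 + 1819/110) + 22545 = 3249/110 + 22545 = 2483199/110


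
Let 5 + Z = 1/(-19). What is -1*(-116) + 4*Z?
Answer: 1820/19 ≈ 95.789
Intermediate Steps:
Z = -96/19 (Z = -5 + 1/(-19) = -5 - 1/19 = -96/19 ≈ -5.0526)
-1*(-116) + 4*Z = -1*(-116) + 4*(-96/19) = 116 - 384/19 = 1820/19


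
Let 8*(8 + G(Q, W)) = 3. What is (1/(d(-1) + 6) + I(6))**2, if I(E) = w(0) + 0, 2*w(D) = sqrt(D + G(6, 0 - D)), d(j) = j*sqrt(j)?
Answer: (48 + 8*I + 37*I*sqrt(122))**2/87616 ≈ -1.9553 + 0.45655*I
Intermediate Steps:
G(Q, W) = -61/8 (G(Q, W) = -8 + (1/8)*3 = -8 + 3/8 = -61/8)
d(j) = j**(3/2)
w(D) = sqrt(-61/8 + D)/2 (w(D) = sqrt(D - 61/8)/2 = sqrt(-61/8 + D)/2)
I(E) = I*sqrt(122)/8 (I(E) = sqrt(-122 + 16*0)/8 + 0 = sqrt(-122 + 0)/8 + 0 = sqrt(-122)/8 + 0 = (I*sqrt(122))/8 + 0 = I*sqrt(122)/8 + 0 = I*sqrt(122)/8)
(1/(d(-1) + 6) + I(6))**2 = (1/((-1)**(3/2) + 6) + I*sqrt(122)/8)**2 = (1/(-I + 6) + I*sqrt(122)/8)**2 = (1/(6 - I) + I*sqrt(122)/8)**2 = ((6 + I)/37 + I*sqrt(122)/8)**2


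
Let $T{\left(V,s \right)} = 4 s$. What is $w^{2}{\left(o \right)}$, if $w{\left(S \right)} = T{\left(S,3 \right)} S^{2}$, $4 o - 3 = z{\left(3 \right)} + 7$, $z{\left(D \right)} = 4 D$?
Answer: $131769$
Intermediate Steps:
$o = \frac{11}{2}$ ($o = \frac{3}{4} + \frac{4 \cdot 3 + 7}{4} = \frac{3}{4} + \frac{12 + 7}{4} = \frac{3}{4} + \frac{1}{4} \cdot 19 = \frac{3}{4} + \frac{19}{4} = \frac{11}{2} \approx 5.5$)
$w{\left(S \right)} = 12 S^{2}$ ($w{\left(S \right)} = 4 \cdot 3 S^{2} = 12 S^{2}$)
$w^{2}{\left(o \right)} = \left(12 \left(\frac{11}{2}\right)^{2}\right)^{2} = \left(12 \cdot \frac{121}{4}\right)^{2} = 363^{2} = 131769$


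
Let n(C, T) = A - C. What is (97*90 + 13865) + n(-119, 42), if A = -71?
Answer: 22643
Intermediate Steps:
n(C, T) = -71 - C
(97*90 + 13865) + n(-119, 42) = (97*90 + 13865) + (-71 - 1*(-119)) = (8730 + 13865) + (-71 + 119) = 22595 + 48 = 22643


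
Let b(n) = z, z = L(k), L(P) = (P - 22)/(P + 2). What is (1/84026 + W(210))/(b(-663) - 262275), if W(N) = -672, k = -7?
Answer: 282327355/110187158996 ≈ 0.0025623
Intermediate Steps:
L(P) = (-22 + P)/(2 + P)
z = 29/5 (z = (-22 - 7)/(2 - 7) = -29/(-5) = -1/5*(-29) = 29/5 ≈ 5.8000)
b(n) = 29/5
(1/84026 + W(210))/(b(-663) - 262275) = (1/84026 - 672)/(29/5 - 262275) = (1/84026 - 672)/(-1311346/5) = -56465471/84026*(-5/1311346) = 282327355/110187158996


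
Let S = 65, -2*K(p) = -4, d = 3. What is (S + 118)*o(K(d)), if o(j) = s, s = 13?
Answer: 2379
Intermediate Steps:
K(p) = 2 (K(p) = -1/2*(-4) = 2)
o(j) = 13
(S + 118)*o(K(d)) = (65 + 118)*13 = 183*13 = 2379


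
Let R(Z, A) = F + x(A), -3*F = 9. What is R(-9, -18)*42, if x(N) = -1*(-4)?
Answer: 42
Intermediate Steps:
F = -3 (F = -⅓*9 = -3)
x(N) = 4
R(Z, A) = 1 (R(Z, A) = -3 + 4 = 1)
R(-9, -18)*42 = 1*42 = 42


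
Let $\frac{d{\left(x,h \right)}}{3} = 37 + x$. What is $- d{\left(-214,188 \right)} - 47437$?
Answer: $-46906$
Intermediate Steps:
$d{\left(x,h \right)} = 111 + 3 x$ ($d{\left(x,h \right)} = 3 \left(37 + x\right) = 111 + 3 x$)
$- d{\left(-214,188 \right)} - 47437 = - (111 + 3 \left(-214\right)) - 47437 = - (111 - 642) - 47437 = \left(-1\right) \left(-531\right) - 47437 = 531 - 47437 = -46906$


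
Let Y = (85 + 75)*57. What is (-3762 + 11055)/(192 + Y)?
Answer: 2431/3104 ≈ 0.78318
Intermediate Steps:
Y = 9120 (Y = 160*57 = 9120)
(-3762 + 11055)/(192 + Y) = (-3762 + 11055)/(192 + 9120) = 7293/9312 = 7293*(1/9312) = 2431/3104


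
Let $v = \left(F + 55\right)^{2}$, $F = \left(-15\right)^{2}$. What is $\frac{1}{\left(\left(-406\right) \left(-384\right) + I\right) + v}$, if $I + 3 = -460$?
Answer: $\frac{1}{233841} \approx 4.2764 \cdot 10^{-6}$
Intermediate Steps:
$I = -463$ ($I = -3 - 460 = -463$)
$F = 225$
$v = 78400$ ($v = \left(225 + 55\right)^{2} = 280^{2} = 78400$)
$\frac{1}{\left(\left(-406\right) \left(-384\right) + I\right) + v} = \frac{1}{\left(\left(-406\right) \left(-384\right) - 463\right) + 78400} = \frac{1}{\left(155904 - 463\right) + 78400} = \frac{1}{155441 + 78400} = \frac{1}{233841}$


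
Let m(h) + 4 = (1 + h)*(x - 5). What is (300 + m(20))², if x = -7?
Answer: 1936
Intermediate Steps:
m(h) = -16 - 12*h (m(h) = -4 + (1 + h)*(-7 - 5) = -4 + (1 + h)*(-12) = -4 + (-12 - 12*h) = -16 - 12*h)
(300 + m(20))² = (300 + (-16 - 12*20))² = (300 + (-16 - 240))² = (300 - 256)² = 44² = 1936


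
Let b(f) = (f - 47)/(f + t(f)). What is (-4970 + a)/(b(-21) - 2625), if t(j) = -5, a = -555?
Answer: 71825/34091 ≈ 2.1069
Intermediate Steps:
b(f) = (-47 + f)/(-5 + f) (b(f) = (f - 47)/(f - 5) = (-47 + f)/(-5 + f))
(-4970 + a)/(b(-21) - 2625) = (-4970 - 555)/((-47 - 21)/(-5 - 21) - 2625) = -5525/(-68/(-26) - 2625) = -5525/(-1/26*(-68) - 2625) = -5525/(34/13 - 2625) = -5525/(-34091/13) = -5525*(-13/34091) = 71825/34091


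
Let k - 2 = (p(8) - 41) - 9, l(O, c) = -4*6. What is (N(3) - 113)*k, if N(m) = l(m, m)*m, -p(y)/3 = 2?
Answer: 9990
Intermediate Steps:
p(y) = -6 (p(y) = -3*2 = -6)
l(O, c) = -24
k = -54 (k = 2 + ((-6 - 41) - 9) = 2 + (-47 - 9) = 2 - 56 = -54)
N(m) = -24*m
(N(3) - 113)*k = (-24*3 - 113)*(-54) = (-72 - 113)*(-54) = -185*(-54) = 9990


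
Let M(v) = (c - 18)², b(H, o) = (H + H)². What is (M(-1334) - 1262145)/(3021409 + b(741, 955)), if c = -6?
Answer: -1261569/5217733 ≈ -0.24178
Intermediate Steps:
b(H, o) = 4*H² (b(H, o) = (2*H)² = 4*H²)
M(v) = 576 (M(v) = (-6 - 18)² = (-24)² = 576)
(M(-1334) - 1262145)/(3021409 + b(741, 955)) = (576 - 1262145)/(3021409 + 4*741²) = -1261569/(3021409 + 4*549081) = -1261569/(3021409 + 2196324) = -1261569/5217733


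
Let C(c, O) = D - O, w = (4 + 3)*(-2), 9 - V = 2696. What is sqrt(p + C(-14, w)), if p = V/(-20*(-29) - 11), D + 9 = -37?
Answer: I*sqrt(11889255)/569 ≈ 6.0599*I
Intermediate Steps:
D = -46 (D = -9 - 37 = -46)
V = -2687 (V = 9 - 1*2696 = 9 - 2696 = -2687)
w = -14 (w = 7*(-2) = -14)
C(c, O) = -46 - O
p = -2687/569 (p = -2687/(-20*(-29) - 11) = -2687/(580 - 11) = -2687/569 ≈ -4.7223)
sqrt(p + C(-14, w)) = sqrt(-2687/569 + (-46 - 1*(-14))) = sqrt(-2687/569 + (-46 + 14)) = sqrt(-2687/569 - 32) = sqrt(-20895/569) = I*sqrt(11889255)/569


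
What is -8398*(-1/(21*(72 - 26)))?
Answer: 4199/483 ≈ 8.6936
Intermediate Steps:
-8398*(-1/(21*(72 - 26))) = -8398/((-21*46)) = -8398/(-966) = -8398*(-1/966) = 4199/483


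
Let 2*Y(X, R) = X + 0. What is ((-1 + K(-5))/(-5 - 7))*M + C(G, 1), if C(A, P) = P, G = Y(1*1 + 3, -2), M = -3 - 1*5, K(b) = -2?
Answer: -1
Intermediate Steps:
Y(X, R) = X/2 (Y(X, R) = (X + 0)/2 = X/2)
M = -8 (M = -3 - 5 = -8)
G = 2 (G = (1*1 + 3)/2 = (1 + 3)/2 = (½)*4 = 2)
((-1 + K(-5))/(-5 - 7))*M + C(G, 1) = ((-1 - 2)/(-5 - 7))*(-8) + 1 = -3/(-12)*(-8) + 1 = -3*(-1/12)*(-8) + 1 = (¼)*(-8) + 1 = -2 + 1 = -1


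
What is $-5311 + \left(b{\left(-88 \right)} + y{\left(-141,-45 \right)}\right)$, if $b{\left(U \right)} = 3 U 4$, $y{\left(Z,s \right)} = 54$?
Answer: $-6313$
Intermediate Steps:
$b{\left(U \right)} = 12 U$
$-5311 + \left(b{\left(-88 \right)} + y{\left(-141,-45 \right)}\right) = -5311 + \left(12 \left(-88\right) + 54\right) = -5311 + \left(-1056 + 54\right) = -5311 - 1002 = -6313$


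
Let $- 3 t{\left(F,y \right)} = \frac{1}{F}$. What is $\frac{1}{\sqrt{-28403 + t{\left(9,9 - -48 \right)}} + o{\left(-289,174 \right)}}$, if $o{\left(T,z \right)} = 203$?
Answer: $\frac{5481}{1879525} - \frac{3 i \sqrt{2300646}}{1879525} \approx 0.0029162 - 0.002421 i$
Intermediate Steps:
$t{\left(F,y \right)} = - \frac{1}{3 F}$
$\frac{1}{\sqrt{-28403 + t{\left(9,9 - -48 \right)}} + o{\left(-289,174 \right)}} = \frac{1}{\sqrt{-28403 - \frac{1}{3 \cdot 9}} + 203} = \frac{1}{\sqrt{-28403 - \frac{1}{27}} + 203} = \frac{1}{\sqrt{- \frac{766882}{27}} + 203} = \frac{1}{\frac{i \sqrt{2300646}}{9} + 203} = \frac{1}{203 + \frac{i \sqrt{2300646}}{9}}$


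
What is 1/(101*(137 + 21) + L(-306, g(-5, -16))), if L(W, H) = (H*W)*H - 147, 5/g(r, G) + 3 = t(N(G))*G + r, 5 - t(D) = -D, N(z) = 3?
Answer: 544/8600959 ≈ 6.3249e-5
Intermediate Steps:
t(D) = 5 + D (t(D) = 5 - (-1)*D = 5 + D)
g(r, G) = 5/(-3 + r + 8*G) (g(r, G) = 5/(-3 + ((5 + 3)*G + r)) = 5/(-3 + (8*G + r)) = 5/(-3 + (r + 8*G)) = 5/(-3 + r + 8*G))
L(W, H) = -147 + W*H**2 (L(W, H) = W*H**2 - 147 = -147 + W*H**2)
1/(101*(137 + 21) + L(-306, g(-5, -16))) = 1/(101*(137 + 21) + (-147 - 306*25/(-3 - 5 + 8*(-16))**2)) = 1/(101*158 + (-147 - 306*25/(-3 - 5 - 128)**2)) = 1/(15958 + (-147 - 306*(5/(-136))**2)) = 1/(15958 + (-147 - 306*(5*(-1/136))**2)) = 1/(15958 + (-147 - 306*(-5/136)**2)) = 1/(15958 + (-147 - 306*25/18496)) = 1/(15958 + (-147 - 225/544)) = 1/(15958 - 80193/544) = 1/(8600959/544) = 544/8600959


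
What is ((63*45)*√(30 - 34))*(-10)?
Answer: -56700*I ≈ -56700.0*I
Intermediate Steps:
((63*45)*√(30 - 34))*(-10) = (2835*√(-4))*(-10) = (2835*(2*I))*(-10) = (5670*I)*(-10) = -56700*I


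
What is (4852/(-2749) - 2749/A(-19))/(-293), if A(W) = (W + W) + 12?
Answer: -7430849/20941882 ≈ -0.35483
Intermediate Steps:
A(W) = 12 + 2*W (A(W) = 2*W + 12 = 12 + 2*W)
(4852/(-2749) - 2749/A(-19))/(-293) = (4852/(-2749) - 2749/(12 + 2*(-19)))/(-293) = (4852*(-1/2749) - 2749/(12 - 38))*(-1/293) = (-4852/2749 - 2749/(-26))*(-1/293) = (-4852/2749 - 2749*(-1/26))*(-1/293) = (-4852/2749 + 2749/26)*(-1/293) = (7430849/71474)*(-1/293) = -7430849/20941882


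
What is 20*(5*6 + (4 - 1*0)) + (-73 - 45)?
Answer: 562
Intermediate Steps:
20*(5*6 + (4 - 1*0)) + (-73 - 45) = 20*(30 + (4 + 0)) - 118 = 20*(30 + 4) - 118 = 20*34 - 118 = 680 - 118 = 562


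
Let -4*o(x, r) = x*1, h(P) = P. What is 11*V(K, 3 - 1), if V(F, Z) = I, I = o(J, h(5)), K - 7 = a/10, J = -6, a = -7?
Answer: 33/2 ≈ 16.500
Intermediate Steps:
K = 63/10 (K = 7 - 7/10 = 63/10 ≈ 6.3000)
o(x, r) = -x/4
I = 3/2 (I = -1/4*(-6) = 3/2 ≈ 1.5000)
V(F, Z) = 3/2
11*V(K, 3 - 1) = 11*(3/2) = 33/2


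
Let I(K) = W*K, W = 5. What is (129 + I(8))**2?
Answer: 28561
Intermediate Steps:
I(K) = 5*K
(129 + I(8))**2 = (129 + 5*8)**2 = (129 + 40)**2 = 169**2 = 28561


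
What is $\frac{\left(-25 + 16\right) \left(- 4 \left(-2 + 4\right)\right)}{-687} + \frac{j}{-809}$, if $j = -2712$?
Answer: $\frac{601632}{185261} \approx 3.2475$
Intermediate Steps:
$\frac{\left(-25 + 16\right) \left(- 4 \left(-2 + 4\right)\right)}{-687} + \frac{j}{-809} = \frac{\left(-25 + 16\right) \left(- 4 \left(-2 + 4\right)\right)}{-687} - \frac{2712}{-809} = - 9 \left(\left(-4\right) 2\right) \left(- \frac{1}{687}\right) - - \frac{2712}{809} = \left(-9\right) \left(-8\right) \left(- \frac{1}{687}\right) + \frac{2712}{809} = 72 \left(- \frac{1}{687}\right) + \frac{2712}{809} = - \frac{24}{229} + \frac{2712}{809} = \frac{601632}{185261}$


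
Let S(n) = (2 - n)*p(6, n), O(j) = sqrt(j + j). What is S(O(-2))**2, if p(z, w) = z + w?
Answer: 192 - 256*I ≈ 192.0 - 256.0*I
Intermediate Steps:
p(z, w) = w + z
O(j) = sqrt(2)*sqrt(j) (O(j) = sqrt(2*j) = sqrt(2)*sqrt(j))
S(n) = (2 - n)*(6 + n) (S(n) = (2 - n)*(n + 6) = (2 - n)*(6 + n))
S(O(-2))**2 = (-(-2 + sqrt(2)*sqrt(-2))*(6 + sqrt(2)*sqrt(-2)))**2 = (-(-2 + sqrt(2)*(I*sqrt(2)))*(6 + sqrt(2)*(I*sqrt(2))))**2 = (-(-2 + 2*I)*(6 + 2*I))**2 = (-2 + 2*I)**2*(6 + 2*I)**2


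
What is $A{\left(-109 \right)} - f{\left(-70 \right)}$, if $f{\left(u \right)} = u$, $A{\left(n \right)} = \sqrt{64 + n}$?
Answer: $70 + 3 i \sqrt{5} \approx 70.0 + 6.7082 i$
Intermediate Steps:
$A{\left(-109 \right)} - f{\left(-70 \right)} = \sqrt{64 - 109} - -70 = \sqrt{-45} + 70 = 3 i \sqrt{5} + 70 = 70 + 3 i \sqrt{5}$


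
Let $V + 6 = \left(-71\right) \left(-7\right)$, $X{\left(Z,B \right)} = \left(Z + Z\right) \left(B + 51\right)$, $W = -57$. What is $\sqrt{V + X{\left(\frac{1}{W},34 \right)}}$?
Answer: $\frac{\sqrt{1585569}}{57} \approx 22.091$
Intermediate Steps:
$X{\left(Z,B \right)} = 2 Z \left(51 + B\right)$
$V = 491$ ($V = -6 - -497 = -6 + 497 = 491$)
$\sqrt{V + X{\left(\frac{1}{W},34 \right)}} = \sqrt{491 + \frac{2 \left(51 + 34\right)}{-57}} = \sqrt{491 + 2 \left(- \frac{1}{57}\right) 85} = \sqrt{491 - \frac{170}{57}} = \sqrt{\frac{27817}{57}} = \frac{\sqrt{1585569}}{57}$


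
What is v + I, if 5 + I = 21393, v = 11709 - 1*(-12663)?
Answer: 45760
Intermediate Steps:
v = 24372 (v = 11709 + 12663 = 24372)
I = 21388 (I = -5 + 21393 = 21388)
v + I = 24372 + 21388 = 45760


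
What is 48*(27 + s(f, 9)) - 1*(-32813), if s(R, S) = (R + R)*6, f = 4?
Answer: 36413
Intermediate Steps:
s(R, S) = 12*R (s(R, S) = (2*R)*6 = 12*R)
48*(27 + s(f, 9)) - 1*(-32813) = 48*(27 + 12*4) - 1*(-32813) = 48*(27 + 48) + 32813 = 48*75 + 32813 = 3600 + 32813 = 36413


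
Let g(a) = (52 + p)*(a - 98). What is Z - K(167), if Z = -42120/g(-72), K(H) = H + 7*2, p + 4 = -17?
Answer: -91175/527 ≈ -173.01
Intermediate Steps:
p = -21 (p = -4 - 17 = -21)
g(a) = -3038 + 31*a (g(a) = (52 - 21)*(a - 98) = 31*(-98 + a) = -3038 + 31*a)
K(H) = 14 + H (K(H) = H + 14 = 14 + H)
Z = 4212/527 (Z = -42120/(-3038 + 31*(-72)) = -42120/(-3038 - 2232) = -42120/(-5270) = -42120*(-1/5270) = 4212/527 ≈ 7.9924)
Z - K(167) = 4212/527 - (14 + 167) = 4212/527 - 1*181 = 4212/527 - 181 = -91175/527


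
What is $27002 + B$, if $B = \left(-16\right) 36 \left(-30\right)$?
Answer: $44282$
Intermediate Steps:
$B = 17280$ ($B = \left(-576\right) \left(-30\right) = 17280$)
$27002 + B = 27002 + 17280 = 44282$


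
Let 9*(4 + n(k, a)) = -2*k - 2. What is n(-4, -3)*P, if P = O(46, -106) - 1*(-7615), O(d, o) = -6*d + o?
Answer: -24110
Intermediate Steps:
O(d, o) = o - 6*d
n(k, a) = -38/9 - 2*k/9 (n(k, a) = -4 + (-2*k - 2)/9 = -4 + (-2 - 2*k)/9 = -4 + (-2/9 - 2*k/9) = -38/9 - 2*k/9)
P = 7233 (P = (-106 - 6*46) - 1*(-7615) = (-106 - 276) + 7615 = -382 + 7615 = 7233)
n(-4, -3)*P = (-38/9 - 2/9*(-4))*7233 = (-38/9 + 8/9)*7233 = -10/3*7233 = -24110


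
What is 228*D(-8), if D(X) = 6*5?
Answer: 6840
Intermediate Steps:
D(X) = 30
228*D(-8) = 228*30 = 6840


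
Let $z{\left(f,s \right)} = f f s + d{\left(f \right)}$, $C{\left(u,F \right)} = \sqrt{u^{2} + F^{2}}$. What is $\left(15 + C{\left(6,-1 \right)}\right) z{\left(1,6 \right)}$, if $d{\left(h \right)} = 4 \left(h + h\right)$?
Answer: $210 + 14 \sqrt{37} \approx 295.16$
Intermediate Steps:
$C{\left(u,F \right)} = \sqrt{F^{2} + u^{2}}$
$d{\left(h \right)} = 8 h$ ($d{\left(h \right)} = 4 \cdot 2 h = 8 h$)
$z{\left(f,s \right)} = 8 f + s f^{2}$ ($z{\left(f,s \right)} = f f s + 8 f = f^{2} s + 8 f = s f^{2} + 8 f = 8 f + s f^{2}$)
$\left(15 + C{\left(6,-1 \right)}\right) z{\left(1,6 \right)} = \left(15 + \sqrt{\left(-1\right)^{2} + 6^{2}}\right) 1 \left(8 + 1 \cdot 6\right) = \left(15 + \sqrt{1 + 36}\right) 1 \left(8 + 6\right) = \left(15 + \sqrt{37}\right) 1 \cdot 14 = \left(15 + \sqrt{37}\right) 14 = 210 + 14 \sqrt{37}$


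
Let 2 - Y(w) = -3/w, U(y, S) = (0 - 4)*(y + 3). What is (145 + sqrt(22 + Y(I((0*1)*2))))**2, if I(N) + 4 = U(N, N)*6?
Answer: (5510 + sqrt(34599))**2/1444 ≈ 22469.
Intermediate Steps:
U(y, S) = -12 - 4*y (U(y, S) = -4*(3 + y) = -12 - 4*y)
I(N) = -76 - 24*N (I(N) = -4 + (-12 - 4*N)*6 = -4 + (-72 - 24*N) = -76 - 24*N)
Y(w) = 2 + 3/w (Y(w) = 2 - (-3)/w = 2 + 3/w)
(145 + sqrt(22 + Y(I((0*1)*2))))**2 = (145 + sqrt(22 + (2 + 3/(-76 - 24*0*1*2))))**2 = (145 + sqrt(22 + (2 + 3/(-76 - 0*2))))**2 = (145 + sqrt(22 + (2 + 3/(-76 - 24*0))))**2 = (145 + sqrt(22 + (2 + 3/(-76 + 0))))**2 = (145 + sqrt(22 + (2 + 3/(-76))))**2 = (145 + sqrt(22 + (2 + 3*(-1/76))))**2 = (145 + sqrt(22 + (2 - 3/76)))**2 = (145 + sqrt(22 + 149/76))**2 = (145 + sqrt(1821/76))**2 = (145 + sqrt(34599)/38)**2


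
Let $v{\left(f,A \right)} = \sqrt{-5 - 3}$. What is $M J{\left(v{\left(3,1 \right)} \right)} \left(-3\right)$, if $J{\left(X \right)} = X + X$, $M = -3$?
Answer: $36 i \sqrt{2} \approx 50.912 i$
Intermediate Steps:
$v{\left(f,A \right)} = 2 i \sqrt{2}$ ($v{\left(f,A \right)} = \sqrt{-8} = 2 i \sqrt{2}$)
$J{\left(X \right)} = 2 X$
$M J{\left(v{\left(3,1 \right)} \right)} \left(-3\right) = - 3 \cdot 2 \cdot 2 i \sqrt{2} \left(-3\right) = - 3 \cdot 4 i \sqrt{2} \left(-3\right) = - 12 i \sqrt{2} \left(-3\right) = 36 i \sqrt{2}$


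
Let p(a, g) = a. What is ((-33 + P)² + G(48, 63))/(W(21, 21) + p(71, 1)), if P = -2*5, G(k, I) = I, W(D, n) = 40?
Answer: 1912/111 ≈ 17.225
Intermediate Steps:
P = -10
((-33 + P)² + G(48, 63))/(W(21, 21) + p(71, 1)) = ((-33 - 10)² + 63)/(40 + 71) = ((-43)² + 63)/111 = (1849 + 63)*(1/111) = 1912*(1/111) = 1912/111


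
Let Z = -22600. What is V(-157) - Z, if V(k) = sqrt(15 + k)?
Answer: 22600 + I*sqrt(142) ≈ 22600.0 + 11.916*I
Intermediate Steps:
V(-157) - Z = sqrt(15 - 157) - 1*(-22600) = sqrt(-142) + 22600 = I*sqrt(142) + 22600 = 22600 + I*sqrt(142)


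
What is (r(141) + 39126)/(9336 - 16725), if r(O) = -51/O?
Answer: -1838905/347283 ≈ -5.2951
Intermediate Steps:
(r(141) + 39126)/(9336 - 16725) = (-51/141 + 39126)/(9336 - 16725) = (-51*1/141 + 39126)/(-7389) = (-17/47 + 39126)*(-1/7389) = (1838905/47)*(-1/7389) = -1838905/347283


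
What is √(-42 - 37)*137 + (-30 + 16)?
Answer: -14 + 137*I*√79 ≈ -14.0 + 1217.7*I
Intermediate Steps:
√(-42 - 37)*137 + (-30 + 16) = √(-79)*137 - 14 = (I*√79)*137 - 14 = 137*I*√79 - 14 = -14 + 137*I*√79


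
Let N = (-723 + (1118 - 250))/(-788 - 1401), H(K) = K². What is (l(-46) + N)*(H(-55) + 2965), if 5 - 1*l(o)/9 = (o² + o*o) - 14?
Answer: -497172743420/2189 ≈ -2.2712e+8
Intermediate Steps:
l(o) = 171 - 18*o² (l(o) = 45 - 9*((o² + o*o) - 14) = 45 - 9*((o² + o²) - 14) = 45 - 9*(2*o² - 14) = 45 - 9*(-14 + 2*o²) = 45 + (126 - 18*o²) = 171 - 18*o²)
N = -145/2189 (N = (-723 + 868)/(-2189) = 145*(-1/2189) = -145/2189 ≈ -0.066240)
(l(-46) + N)*(H(-55) + 2965) = ((171 - 18*(-46)²) - 145/2189)*((-55)² + 2965) = ((171 - 18*2116) - 145/2189)*(3025 + 2965) = ((171 - 38088) - 145/2189)*5990 = (-37917 - 145/2189)*5990 = -83000458/2189*5990 = -497172743420/2189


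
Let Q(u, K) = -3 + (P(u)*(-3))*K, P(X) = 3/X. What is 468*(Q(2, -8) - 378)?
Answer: -161460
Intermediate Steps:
Q(u, K) = -3 - 9*K/u (Q(u, K) = -3 + ((3/u)*(-3))*K = -3 + (-9/u)*K = -3 - 9*K/u)
468*(Q(2, -8) - 378) = 468*((-3 - 9*(-8)/2) - 378) = 468*((-3 - 9*(-8)*½) - 378) = 468*((-3 + 36) - 378) = 468*(33 - 378) = 468*(-345) = -161460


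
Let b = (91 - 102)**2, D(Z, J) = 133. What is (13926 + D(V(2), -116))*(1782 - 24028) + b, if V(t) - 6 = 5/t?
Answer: -312756393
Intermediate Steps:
V(t) = 6 + 5/t
b = 121 (b = (-11)**2 = 121)
(13926 + D(V(2), -116))*(1782 - 24028) + b = (13926 + 133)*(1782 - 24028) + 121 = 14059*(-22246) + 121 = -312756514 + 121 = -312756393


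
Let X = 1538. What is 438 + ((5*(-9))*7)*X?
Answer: -484032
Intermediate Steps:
438 + ((5*(-9))*7)*X = 438 + ((5*(-9))*7)*1538 = 438 - 45*7*1538 = 438 - 315*1538 = 438 - 484470 = -484032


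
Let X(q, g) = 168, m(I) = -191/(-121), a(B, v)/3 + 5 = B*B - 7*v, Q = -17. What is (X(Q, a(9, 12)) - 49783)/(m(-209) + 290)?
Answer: -6003415/35281 ≈ -170.16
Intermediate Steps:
a(B, v) = -15 - 21*v + 3*B² (a(B, v) = -15 + 3*(B*B - 7*v) = -15 + 3*(B² - 7*v) = -15 + (-21*v + 3*B²) = -15 - 21*v + 3*B²)
m(I) = 191/121 (m(I) = -191*(-1/121) = 191/121)
(X(Q, a(9, 12)) - 49783)/(m(-209) + 290) = (168 - 49783)/(191/121 + 290) = -49615/35281/121 = -49615*121/35281 = -6003415/35281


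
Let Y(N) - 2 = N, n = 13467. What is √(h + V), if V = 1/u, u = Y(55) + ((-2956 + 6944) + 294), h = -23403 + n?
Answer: I*√187064282717/4339 ≈ 99.679*I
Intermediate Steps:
Y(N) = 2 + N
h = -9936 (h = -23403 + 13467 = -9936)
u = 4339 (u = (2 + 55) + ((-2956 + 6944) + 294) = 57 + (3988 + 294) = 57 + 4282 = 4339)
V = 1/4339 ≈ 0.00023047
√(h + V) = √(-9936 + 1/4339) = √(-43112303/4339) = I*√187064282717/4339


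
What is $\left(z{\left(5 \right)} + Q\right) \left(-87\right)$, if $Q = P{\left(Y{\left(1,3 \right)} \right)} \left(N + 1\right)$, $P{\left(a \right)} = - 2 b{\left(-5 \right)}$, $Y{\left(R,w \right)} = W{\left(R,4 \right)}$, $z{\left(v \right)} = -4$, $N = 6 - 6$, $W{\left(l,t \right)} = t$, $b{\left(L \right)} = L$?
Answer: $-522$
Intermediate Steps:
$N = 0$ ($N = 6 - 6 = 0$)
$Y{\left(R,w \right)} = 4$
$P{\left(a \right)} = 10$ ($P{\left(a \right)} = \left(-2\right) \left(-5\right) = 10$)
$Q = 10$ ($Q = 10 \left(0 + 1\right) = 10 \cdot 1 = 10$)
$\left(z{\left(5 \right)} + Q\right) \left(-87\right) = \left(-4 + 10\right) \left(-87\right) = 6 \left(-87\right) = -522$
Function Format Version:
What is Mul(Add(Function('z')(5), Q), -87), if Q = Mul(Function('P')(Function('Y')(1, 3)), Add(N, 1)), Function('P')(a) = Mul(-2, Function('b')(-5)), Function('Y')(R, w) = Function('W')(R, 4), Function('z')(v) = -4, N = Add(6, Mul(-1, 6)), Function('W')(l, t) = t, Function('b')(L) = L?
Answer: -522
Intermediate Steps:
N = 0 (N = Add(6, -6) = 0)
Function('Y')(R, w) = 4
Function('P')(a) = 10 (Function('P')(a) = Mul(-2, -5) = 10)
Q = 10 (Q = Mul(10, Add(0, 1)) = Mul(10, 1) = 10)
Mul(Add(Function('z')(5), Q), -87) = Mul(Add(-4, 10), -87) = Mul(6, -87) = -522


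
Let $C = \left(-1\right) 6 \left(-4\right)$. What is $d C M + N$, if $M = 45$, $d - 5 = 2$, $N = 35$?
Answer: $7595$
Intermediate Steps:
$d = 7$ ($d = 5 + 2 = 7$)
$C = 24$ ($C = \left(-6\right) \left(-4\right) = 24$)
$d C M + N = 7 \cdot 24 \cdot 45 + 35 = 168 \cdot 45 + 35 = 7560 + 35 = 7595$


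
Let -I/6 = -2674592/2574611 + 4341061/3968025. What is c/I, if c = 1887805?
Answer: -6428681317301537125/1127390962942 ≈ -5.7023e+6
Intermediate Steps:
I = -1127390962942/3405373604425 (I = -6*(-2674592/2574611 + 4341061/3968025) = -6*563695481471/10216120813275 = -1127390962942/3405373604425 ≈ -0.33106)
c/I = 1887805/(-1127390962942/3405373604425) = 1887805*(-3405373604425/1127390962942) = -6428681317301537125/1127390962942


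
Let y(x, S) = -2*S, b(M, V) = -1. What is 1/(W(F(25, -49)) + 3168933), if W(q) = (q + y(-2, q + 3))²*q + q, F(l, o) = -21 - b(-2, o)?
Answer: 1/3164993 ≈ 3.1596e-7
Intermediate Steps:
F(l, o) = -20 (F(l, o) = -21 - 1*(-1) = -21 + 1 = -20)
W(q) = q + q*(-6 - q)² (W(q) = (q - 2*(q + 3))²*q + q = (q - 2*(3 + q))²*q + q = (q + (-6 - 2*q))²*q + q = (-6 - q)²*q + q = q*(-6 - q)² + q = q + q*(-6 - q)²)
1/(W(F(25, -49)) + 3168933) = 1/(-20*(1 + (6 - 20)²) + 3168933) = 1/(-20*(1 + (-14)²) + 3168933) = 1/(-20*(1 + 196) + 3168933) = 1/(-20*197 + 3168933) = 1/(-3940 + 3168933) = 1/3164993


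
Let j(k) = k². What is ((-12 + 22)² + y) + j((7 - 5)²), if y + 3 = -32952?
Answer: -32839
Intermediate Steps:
y = -32955 (y = -3 - 32952 = -32955)
((-12 + 22)² + y) + j((7 - 5)²) = ((-12 + 22)² - 32955) + ((7 - 5)²)² = (10² - 32955) + (2²)² = (100 - 32955) + 4² = -32855 + 16 = -32839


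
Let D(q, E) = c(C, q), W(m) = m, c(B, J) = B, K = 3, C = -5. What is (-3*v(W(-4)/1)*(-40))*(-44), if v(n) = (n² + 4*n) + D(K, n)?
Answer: 26400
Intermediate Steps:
D(q, E) = -5
v(n) = -5 + n² + 4*n (v(n) = (n² + 4*n) - 5 = -5 + n² + 4*n)
(-3*v(W(-4)/1)*(-40))*(-44) = (-3*(-5 + (-4/1)² + 4*(-4/1))*(-40))*(-44) = (-3*(-5 + (-4*1)² + 4*(-4*1))*(-40))*(-44) = (-3*(-5 + (-4)² + 4*(-4))*(-40))*(-44) = (-3*(-5 + 16 - 16)*(-40))*(-44) = (-3*(-5)*(-40))*(-44) = (15*(-40))*(-44) = -600*(-44) = 26400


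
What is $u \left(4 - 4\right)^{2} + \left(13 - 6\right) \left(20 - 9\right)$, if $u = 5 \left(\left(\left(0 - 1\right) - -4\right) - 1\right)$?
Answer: $77$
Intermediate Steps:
$u = 10$ ($u = 5 \left(\left(-1 + 4\right) - 1\right) = 5 \left(3 - 1\right) = 5 \cdot 2 = 10$)
$u \left(4 - 4\right)^{2} + \left(13 - 6\right) \left(20 - 9\right) = 10 \left(4 - 4\right)^{2} + \left(13 - 6\right) \left(20 - 9\right) = 10 \cdot 0^{2} + 7 \cdot 11 = 10 \cdot 0 + 77 = 0 + 77 = 77$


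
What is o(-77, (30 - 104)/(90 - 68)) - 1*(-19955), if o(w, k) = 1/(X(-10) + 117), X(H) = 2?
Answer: 2374646/119 ≈ 19955.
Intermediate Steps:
o(w, k) = 1/119 (o(w, k) = 1/(2 + 117) = 1/119)
o(-77, (30 - 104)/(90 - 68)) - 1*(-19955) = 1/119 - 1*(-19955) = 1/119 + 19955 = 2374646/119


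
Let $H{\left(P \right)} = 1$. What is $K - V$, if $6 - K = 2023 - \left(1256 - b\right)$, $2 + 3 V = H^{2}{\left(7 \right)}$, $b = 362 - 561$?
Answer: $- \frac{1685}{3} \approx -561.67$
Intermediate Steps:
$b = -199$
$V = - \frac{1}{3}$ ($V = - \frac{2}{3} + \frac{1^{2}}{3} = - \frac{2}{3} + \frac{1}{3} \cdot 1 = - \frac{2}{3} + \frac{1}{3} = - \frac{1}{3} \approx -0.33333$)
$K = -562$ ($K = 6 - \left(2023 - \left(1256 - -199\right)\right) = 6 - \left(2023 - \left(1256 + 199\right)\right) = 6 - \left(2023 - 1455\right) = 6 - 568 = -562$)
$K - V = -562 - - \frac{1}{3} = -562 + \frac{1}{3} = - \frac{1685}{3}$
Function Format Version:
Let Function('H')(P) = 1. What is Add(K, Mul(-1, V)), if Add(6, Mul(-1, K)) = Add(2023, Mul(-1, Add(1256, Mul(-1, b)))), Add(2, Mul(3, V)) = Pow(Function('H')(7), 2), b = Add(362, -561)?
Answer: Rational(-1685, 3) ≈ -561.67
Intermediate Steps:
b = -199
V = Rational(-1, 3) (V = Add(Rational(-2, 3), Mul(Rational(1, 3), Pow(1, 2))) = Add(Rational(-2, 3), Mul(Rational(1, 3), 1)) = Add(Rational(-2, 3), Rational(1, 3)) = Rational(-1, 3) ≈ -0.33333)
K = -562 (K = Add(6, Mul(-1, Add(2023, Mul(-1, Add(1256, Mul(-1, -199)))))) = Add(6, Mul(-1, Add(2023, Mul(-1, Add(1256, 199))))) = Add(6, Mul(-1, Add(2023, Mul(-1, 1455)))) = Add(6, Mul(-1, Add(2023, -1455))) = Add(6, Mul(-1, 568)) = Add(6, -568) = -562)
Add(K, Mul(-1, V)) = Add(-562, Mul(-1, Rational(-1, 3))) = Add(-562, Rational(1, 3)) = Rational(-1685, 3)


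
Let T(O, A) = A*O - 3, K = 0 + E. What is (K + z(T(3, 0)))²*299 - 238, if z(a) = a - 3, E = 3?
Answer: 2453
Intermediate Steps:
K = 3 (K = 0 + 3 = 3)
T(O, A) = -3 + A*O
z(a) = -3 + a
(K + z(T(3, 0)))²*299 - 238 = (3 + (-3 + (-3 + 0*3)))²*299 - 238 = (3 + (-3 + (-3 + 0)))²*299 - 238 = (3 + (-3 - 3))²*299 - 238 = (3 - 6)²*299 - 238 = (-3)²*299 - 238 = 9*299 - 238 = 2691 - 238 = 2453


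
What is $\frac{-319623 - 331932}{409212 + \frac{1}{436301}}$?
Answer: $- \frac{284274098055}{178539604813} \approx -1.5922$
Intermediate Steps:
$\frac{-319623 - 331932}{409212 + \frac{1}{436301}} = - \frac{651555}{409212 + \frac{1}{436301}} = - \frac{651555}{\frac{178539604813}{436301}} = \left(-651555\right) \frac{436301}{178539604813} = - \frac{284274098055}{178539604813}$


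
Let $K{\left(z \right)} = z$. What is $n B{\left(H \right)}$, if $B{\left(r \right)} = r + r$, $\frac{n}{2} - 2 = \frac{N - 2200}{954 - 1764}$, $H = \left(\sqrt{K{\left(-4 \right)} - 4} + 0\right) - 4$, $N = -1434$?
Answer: $- \frac{42032}{405} + \frac{21016 i \sqrt{2}}{405} \approx -103.78 + 73.385 i$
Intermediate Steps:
$H = -4 + 2 i \sqrt{2}$ ($H = \left(\sqrt{-4 - 4} + 0\right) - 4 = \left(\sqrt{-8} + 0\right) - 4 = \left(2 i \sqrt{2} + 0\right) - 4 = 2 i \sqrt{2} - 4 = -4 + 2 i \sqrt{2} \approx -4.0 + 2.8284 i$)
$n = \frac{5254}{405}$ ($n = 4 + 2 \frac{-1434 - 2200}{954 - 1764} = 4 + 2 \left(- \frac{3634}{-810}\right) = 4 + 2 \left(\left(-3634\right) \left(- \frac{1}{810}\right)\right) = 4 + 2 \cdot \frac{1817}{405} = 4 + \frac{3634}{405} = \frac{5254}{405} \approx 12.973$)
$B{\left(r \right)} = 2 r$
$n B{\left(H \right)} = \frac{5254 \cdot 2 \left(-4 + 2 i \sqrt{2}\right)}{405} = \frac{5254 \left(-8 + 4 i \sqrt{2}\right)}{405} = - \frac{42032}{405} + \frac{21016 i \sqrt{2}}{405}$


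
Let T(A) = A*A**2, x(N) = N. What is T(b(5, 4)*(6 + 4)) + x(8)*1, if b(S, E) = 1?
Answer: 1008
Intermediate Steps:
T(A) = A**3
T(b(5, 4)*(6 + 4)) + x(8)*1 = (1*(6 + 4))**3 + 8*1 = (1*10)**3 + 8 = 10**3 + 8 = 1000 + 8 = 1008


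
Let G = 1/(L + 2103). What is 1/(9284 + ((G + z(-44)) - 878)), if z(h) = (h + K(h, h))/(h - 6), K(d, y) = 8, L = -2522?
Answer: 10475/88060367 ≈ 0.00011895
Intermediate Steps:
z(h) = (8 + h)/(-6 + h) (z(h) = (h + 8)/(h - 6) = (8 + h)/(-6 + h))
G = -1/419 (G = 1/(-2522 + 2103) = 1/(-419) = -1/419 ≈ -0.0023866)
1/(9284 + ((G + z(-44)) - 878)) = 1/(9284 + ((-1/419 + (8 - 44)/(-6 - 44)) - 878)) = 1/(9284 + ((-1/419 - 36/(-50)) - 878)) = 1/(9284 + ((-1/419 - 1/50*(-36)) - 878)) = 1/(9284 + ((-1/419 + 18/25) - 878)) = 1/(9284 + (7517/10475 - 878)) = 1/(9284 - 9189533/10475) = 1/(88060367/10475) = 10475/88060367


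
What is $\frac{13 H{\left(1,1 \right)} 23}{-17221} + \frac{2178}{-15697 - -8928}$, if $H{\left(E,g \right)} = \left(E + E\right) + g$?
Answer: $- \frac{43579131}{116568949} \approx -0.37385$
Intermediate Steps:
$H{\left(E,g \right)} = g + 2 E$ ($H{\left(E,g \right)} = 2 E + g = g + 2 E$)
$\frac{13 H{\left(1,1 \right)} 23}{-17221} + \frac{2178}{-15697 - -8928} = \frac{13 \left(1 + 2 \cdot 1\right) 23}{-17221} + \frac{2178}{-15697 - -8928} = 13 \left(1 + 2\right) 23 \left(- \frac{1}{17221}\right) + \frac{2178}{-15697 + 8928} = 13 \cdot 3 \cdot 23 \left(- \frac{1}{17221}\right) + \frac{2178}{-6769} = 39 \cdot 23 \left(- \frac{1}{17221}\right) + 2178 \left(- \frac{1}{6769}\right) = 897 \left(- \frac{1}{17221}\right) - \frac{2178}{6769} = - \frac{897}{17221} - \frac{2178}{6769} = - \frac{43579131}{116568949}$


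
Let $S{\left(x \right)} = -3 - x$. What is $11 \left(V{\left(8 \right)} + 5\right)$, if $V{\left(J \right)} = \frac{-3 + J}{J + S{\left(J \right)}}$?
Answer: $\frac{110}{3} \approx 36.667$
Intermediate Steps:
$V{\left(J \right)} = 1 - \frac{J}{3}$ ($V{\left(J \right)} = \frac{-3 + J}{J - \left(3 + J\right)} = \frac{-3 + J}{-3} = \left(-3 + J\right) \left(- \frac{1}{3}\right) = 1 - \frac{J}{3}$)
$11 \left(V{\left(8 \right)} + 5\right) = 11 \left(\left(1 - \frac{8}{3}\right) + 5\right) = 11 \left(- \frac{5}{3} + 5\right) = 11 \cdot \frac{10}{3} = \frac{110}{3}$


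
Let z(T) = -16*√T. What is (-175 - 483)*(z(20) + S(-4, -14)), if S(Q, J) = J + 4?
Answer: 6580 + 21056*√5 ≈ 53663.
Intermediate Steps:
S(Q, J) = 4 + J
(-175 - 483)*(z(20) + S(-4, -14)) = (-175 - 483)*(-32*√5 + (4 - 14)) = -658*(-32*√5 - 10) = -658*(-10 - 32*√5) = 6580 + 21056*√5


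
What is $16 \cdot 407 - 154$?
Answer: $6358$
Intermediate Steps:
$16 \cdot 407 - 154 = 6512 - 154 = 6358$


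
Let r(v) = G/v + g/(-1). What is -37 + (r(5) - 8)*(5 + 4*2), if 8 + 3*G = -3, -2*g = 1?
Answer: -4321/30 ≈ -144.03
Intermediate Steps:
g = -½ (g = -½*1 = -½ ≈ -0.50000)
G = -11/3 (G = -8/3 + (⅓)*(-3) = -8/3 - 1 = -11/3 ≈ -3.6667)
r(v) = ½ - 11/(3*v) (r(v) = -11/(3*v) - ½/(-1) = -11/(3*v) - ½*(-1) = -11/(3*v) + ½ = ½ - 11/(3*v))
-37 + (r(5) - 8)*(5 + 4*2) = -37 + ((⅙)*(-22 + 3*5)/5 - 8)*(5 + 4*2) = -37 + ((⅙)*(⅕)*(-22 + 15) - 8)*(5 + 8) = -37 + ((⅙)*(⅕)*(-7) - 8)*13 = -37 + (-7/30 - 8)*13 = -37 - 247/30*13 = -37 - 3211/30 = -4321/30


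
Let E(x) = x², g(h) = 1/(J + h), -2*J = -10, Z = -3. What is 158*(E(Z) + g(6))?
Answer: 15800/11 ≈ 1436.4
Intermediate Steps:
J = 5 (J = -½*(-10) = 5)
g(h) = 1/(5 + h)
158*(E(Z) + g(6)) = 158*((-3)² + 1/(5 + 6)) = 158*(9 + 1/11) = 158*(100/11) = 15800/11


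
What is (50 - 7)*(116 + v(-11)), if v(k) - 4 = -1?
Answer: 5117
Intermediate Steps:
v(k) = 3 (v(k) = 4 - 1 = 3)
(50 - 7)*(116 + v(-11)) = (50 - 7)*(116 + 3) = 43*119 = 5117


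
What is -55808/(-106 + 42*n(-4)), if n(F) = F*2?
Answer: 27904/221 ≈ 126.26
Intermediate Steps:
n(F) = 2*F
-55808/(-106 + 42*n(-4)) = -55808/(-106 + 42*(2*(-4))) = -55808/(-106 + 42*(-8)) = -55808/(-106 - 336) = -55808/(-442) = -55808*(-1/442) = 27904/221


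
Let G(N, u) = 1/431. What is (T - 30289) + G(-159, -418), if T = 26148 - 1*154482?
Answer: -68366512/431 ≈ -1.5862e+5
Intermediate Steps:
G(N, u) = 1/431
T = -128334 (T = 26148 - 154482 = -128334)
(T - 30289) + G(-159, -418) = (-128334 - 30289) + 1/431 = -158623 + 1/431 = -68366512/431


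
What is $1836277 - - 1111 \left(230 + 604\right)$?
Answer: $2762851$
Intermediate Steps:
$1836277 - - 1111 \left(230 + 604\right) = 1836277 - \left(-1111\right) 834 = 1836277 - -926574 = 1836277 + 926574 = 2762851$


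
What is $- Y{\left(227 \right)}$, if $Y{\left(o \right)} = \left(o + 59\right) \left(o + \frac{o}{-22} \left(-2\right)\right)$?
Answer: $-70824$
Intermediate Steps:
$Y{\left(o \right)} = \frac{12 o \left(59 + o\right)}{11}$ ($Y{\left(o \right)} = \left(59 + o\right) \left(o + o \left(- \frac{1}{22}\right) \left(-2\right)\right) = \left(59 + o\right) \left(o + - \frac{o}{22} \left(-2\right)\right) = \left(59 + o\right) \left(o + \frac{o}{11}\right) = \left(59 + o\right) \frac{12 o}{11} = \frac{12 o \left(59 + o\right)}{11}$)
$- Y{\left(227 \right)} = - \frac{12 \cdot 227 \left(59 + 227\right)}{11} = - \frac{12 \cdot 227 \cdot 286}{11} = \left(-1\right) 70824 = -70824$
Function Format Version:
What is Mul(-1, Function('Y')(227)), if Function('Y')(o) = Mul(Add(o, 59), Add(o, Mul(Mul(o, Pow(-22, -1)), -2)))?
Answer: -70824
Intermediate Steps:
Function('Y')(o) = Mul(Rational(12, 11), o, Add(59, o)) (Function('Y')(o) = Mul(Add(59, o), Add(o, Mul(Mul(o, Rational(-1, 22)), -2))) = Mul(Add(59, o), Add(o, Mul(Mul(Rational(-1, 22), o), -2))) = Mul(Add(59, o), Add(o, Mul(Rational(1, 11), o))) = Mul(Add(59, o), Mul(Rational(12, 11), o)) = Mul(Rational(12, 11), o, Add(59, o)))
Mul(-1, Function('Y')(227)) = Mul(-1, Mul(Rational(12, 11), 227, Add(59, 227))) = Mul(-1, Mul(Rational(12, 11), 227, 286)) = Mul(-1, 70824) = -70824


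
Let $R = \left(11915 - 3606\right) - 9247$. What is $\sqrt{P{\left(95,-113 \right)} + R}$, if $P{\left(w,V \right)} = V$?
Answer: $i \sqrt{1051} \approx 32.419 i$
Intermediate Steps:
$R = -938$ ($R = 8309 - 9247 = -938$)
$\sqrt{P{\left(95,-113 \right)} + R} = \sqrt{-113 - 938} = \sqrt{-1051} = i \sqrt{1051}$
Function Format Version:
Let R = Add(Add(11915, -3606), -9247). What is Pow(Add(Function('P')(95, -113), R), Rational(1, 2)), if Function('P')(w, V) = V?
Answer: Mul(I, Pow(1051, Rational(1, 2))) ≈ Mul(32.419, I)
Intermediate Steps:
R = -938 (R = Add(8309, -9247) = -938)
Pow(Add(Function('P')(95, -113), R), Rational(1, 2)) = Pow(Add(-113, -938), Rational(1, 2)) = Pow(-1051, Rational(1, 2)) = Mul(I, Pow(1051, Rational(1, 2)))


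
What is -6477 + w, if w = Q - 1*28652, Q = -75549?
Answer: -110678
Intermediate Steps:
w = -104201 (w = -75549 - 1*28652 = -75549 - 28652 = -104201)
-6477 + w = -6477 - 104201 = -110678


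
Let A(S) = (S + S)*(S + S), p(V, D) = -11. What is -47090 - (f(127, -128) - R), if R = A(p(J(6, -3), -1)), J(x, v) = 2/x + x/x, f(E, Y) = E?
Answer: -46733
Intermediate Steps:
J(x, v) = 1 + 2/x (J(x, v) = 2/x + 1 = 1 + 2/x)
A(S) = 4*S² (A(S) = (2*S)*(2*S) = 4*S²)
R = 484 (R = 4*(-11)² = 4*121 = 484)
-47090 - (f(127, -128) - R) = -47090 - (127 - 1*484) = -47090 - (127 - 484) = -47090 - 1*(-357) = -47090 + 357 = -46733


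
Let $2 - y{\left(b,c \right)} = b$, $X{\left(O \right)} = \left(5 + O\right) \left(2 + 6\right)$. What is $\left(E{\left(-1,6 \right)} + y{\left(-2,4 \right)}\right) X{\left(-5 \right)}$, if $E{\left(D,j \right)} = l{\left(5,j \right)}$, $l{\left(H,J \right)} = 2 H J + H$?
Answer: $0$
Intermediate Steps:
$X{\left(O \right)} = 40 + 8 O$ ($X{\left(O \right)} = \left(5 + O\right) 8 = 40 + 8 O$)
$y{\left(b,c \right)} = 2 - b$
$l{\left(H,J \right)} = H + 2 H J$ ($l{\left(H,J \right)} = 2 H J + H = H + 2 H J$)
$E{\left(D,j \right)} = 5 + 10 j$ ($E{\left(D,j \right)} = 5 \left(1 + 2 j\right) = 5 + 10 j$)
$\left(E{\left(-1,6 \right)} + y{\left(-2,4 \right)}\right) X{\left(-5 \right)} = \left(\left(5 + 10 \cdot 6\right) + \left(2 - -2\right)\right) \left(40 + 8 \left(-5\right)\right) = \left(\left(5 + 60\right) + \left(2 + 2\right)\right) \left(40 - 40\right) = \left(65 + 4\right) 0 = 69 \cdot 0 = 0$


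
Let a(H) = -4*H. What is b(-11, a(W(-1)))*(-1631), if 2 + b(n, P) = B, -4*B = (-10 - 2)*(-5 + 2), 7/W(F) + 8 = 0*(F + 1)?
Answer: 17941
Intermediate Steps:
W(F) = -7/8 (W(F) = 7/(-8 + 0*(F + 1)) = 7/(-8 + 0*(1 + F)) = 7/(-8 + 0) = 7/(-8) = 7*(-⅛) = -7/8)
B = -9 (B = -(-10 - 2)*(-5 + 2)/4 = -(-3)*(-3) = -¼*36 = -9)
b(n, P) = -11 (b(n, P) = -2 - 9 = -11)
b(-11, a(W(-1)))*(-1631) = -11*(-1631) = 17941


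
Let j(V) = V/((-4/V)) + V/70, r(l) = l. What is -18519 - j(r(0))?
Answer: -18519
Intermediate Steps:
j(V) = -V²/4 + V/70 (j(V) = V*(-V/4) + V*(1/70) = -V²/4 + V/70)
-18519 - j(r(0)) = -18519 - 0*(2 - 35*0)/140 = -18519 - 0*(2 + 0)/140 = -18519 - 0*2/140 = -18519 - 1*0 = -18519 + 0 = -18519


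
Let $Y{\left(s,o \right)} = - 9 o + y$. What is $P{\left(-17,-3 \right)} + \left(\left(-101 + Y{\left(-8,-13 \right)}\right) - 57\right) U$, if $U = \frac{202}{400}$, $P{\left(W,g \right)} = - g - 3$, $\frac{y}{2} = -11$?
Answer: $- \frac{6363}{200} \approx -31.815$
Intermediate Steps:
$y = -22$ ($y = 2 \left(-11\right) = -22$)
$Y{\left(s,o \right)} = -22 - 9 o$ ($Y{\left(s,o \right)} = - 9 o - 22 = -22 - 9 o$)
$P{\left(W,g \right)} = -3 - g$
$U = \frac{101}{200}$ ($U = 202 \cdot \frac{1}{400} = \frac{101}{200} \approx 0.505$)
$P{\left(-17,-3 \right)} + \left(\left(-101 + Y{\left(-8,-13 \right)}\right) - 57\right) U = \left(-3 - -3\right) + \left(\left(-101 - -95\right) - 57\right) \frac{101}{200} = \left(-3 + 3\right) + \left(\left(-101 + \left(-22 + 117\right)\right) - 57\right) \frac{101}{200} = 0 + \left(\left(-101 + 95\right) - 57\right) \frac{101}{200} = 0 + \left(-6 - 57\right) \frac{101}{200} = 0 - \frac{6363}{200} = - \frac{6363}{200}$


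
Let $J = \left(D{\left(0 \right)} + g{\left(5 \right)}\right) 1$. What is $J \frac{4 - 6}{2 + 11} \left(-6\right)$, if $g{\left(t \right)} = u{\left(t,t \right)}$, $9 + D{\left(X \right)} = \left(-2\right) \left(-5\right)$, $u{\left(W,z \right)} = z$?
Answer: $\frac{72}{13} \approx 5.5385$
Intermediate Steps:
$D{\left(X \right)} = 1$ ($D{\left(X \right)} = -9 - -10 = -9 + 10 = 1$)
$g{\left(t \right)} = t$
$J = 6$ ($J = \left(1 + 5\right) 1 = 6 \cdot 1 = 6$)
$J \frac{4 - 6}{2 + 11} \left(-6\right) = 6 \frac{4 - 6}{2 + 11} \left(-6\right) = 6 \left(- \frac{2}{13}\right) \left(-6\right) = \left(- \frac{12}{13}\right) \left(-6\right) = \frac{72}{13}$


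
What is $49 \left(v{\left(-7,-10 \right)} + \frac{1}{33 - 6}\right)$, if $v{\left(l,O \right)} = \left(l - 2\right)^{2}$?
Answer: $\frac{107212}{27} \approx 3970.8$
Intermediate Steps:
$v{\left(l,O \right)} = \left(-2 + l\right)^{2}$
$49 \left(v{\left(-7,-10 \right)} + \frac{1}{33 - 6}\right) = 49 \left(\left(-2 - 7\right)^{2} + \frac{1}{33 - 6}\right) = 49 \left(\left(-9\right)^{2} + \frac{1}{27}\right) = 49 \left(81 + \frac{1}{27}\right) = 49 \cdot \frac{2188}{27} = \frac{107212}{27}$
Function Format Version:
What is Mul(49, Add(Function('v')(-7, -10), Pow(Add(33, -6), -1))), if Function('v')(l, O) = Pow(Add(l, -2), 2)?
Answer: Rational(107212, 27) ≈ 3970.8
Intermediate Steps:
Function('v')(l, O) = Pow(Add(-2, l), 2)
Mul(49, Add(Function('v')(-7, -10), Pow(Add(33, -6), -1))) = Mul(49, Add(Pow(Add(-2, -7), 2), Pow(Add(33, -6), -1))) = Mul(49, Add(Pow(-9, 2), Pow(27, -1))) = Mul(49, Add(81, Rational(1, 27))) = Mul(49, Rational(2188, 27)) = Rational(107212, 27)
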